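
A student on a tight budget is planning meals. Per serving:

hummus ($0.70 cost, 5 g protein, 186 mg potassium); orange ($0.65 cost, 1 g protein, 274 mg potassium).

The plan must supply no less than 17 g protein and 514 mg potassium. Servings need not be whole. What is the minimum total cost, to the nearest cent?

$2.38

Two binding constraints pin down two serving amounts, so the optimal mix uses at most two foods. The candidates are each food alone (scaled to the tighter of protein/potassium) and each pair with both constraints tight.
hummus only: max(17/5, 514/186) = 3.4 servings → $2.38.
orange only: max(17/1, 514/274) = 17 servings → $11.05.
hummus + orange: the both-tight solution has a negative serving — not a feasible corner.
So the least-cost plan costs $2.38.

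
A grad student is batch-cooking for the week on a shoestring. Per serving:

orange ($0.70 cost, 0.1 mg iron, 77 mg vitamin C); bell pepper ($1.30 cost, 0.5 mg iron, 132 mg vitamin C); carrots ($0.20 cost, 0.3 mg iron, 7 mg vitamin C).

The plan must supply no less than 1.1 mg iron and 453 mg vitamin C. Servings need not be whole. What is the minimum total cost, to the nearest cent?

$4.27

With two linear requirements the optimum uses one or two foods; enumerate the corners.
orange only: max(1.1/0.1, 453/77) = 11 servings → $7.70.
bell pepper only: max(1.1/0.5, 453/132) = 3.432 servings → $4.46.
carrots only: max(1.1/0.3, 453/7) = 64.71 servings → $12.94.
orange + bell pepper with both tight: 3.213 servings and 1.557 servings → $4.27.
orange + carrots with both tight: 5.723 servings and 1.759 servings → $4.36.
bell pepper + carrots with both targets exact would need a negative amount; discard.
The minimum over all feasible corners is $4.27.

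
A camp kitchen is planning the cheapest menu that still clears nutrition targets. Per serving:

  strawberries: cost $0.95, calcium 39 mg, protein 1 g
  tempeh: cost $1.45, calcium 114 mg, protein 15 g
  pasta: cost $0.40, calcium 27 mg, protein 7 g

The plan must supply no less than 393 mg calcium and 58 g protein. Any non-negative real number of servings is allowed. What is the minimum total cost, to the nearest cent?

Two binding constraints pin down two serving amounts, so the optimal mix uses at most two foods. The candidates are each food alone (scaled to the tighter of calcium/protein) and each pair with both constraints tight.
strawberries only: max(393/39, 58/1) = 58 servings → $55.10.
tempeh only: max(393/114, 58/15) = 3.867 servings → $5.61.
pasta only: max(393/27, 58/7) = 14.56 servings → $5.82.
strawberries + tempeh: the both-tight solution has a negative serving — not a feasible corner.
strawberries + pasta with both tight: 4.817 servings and 7.598 servings → $7.62.
tempeh + pasta with both tight: 3.015 servings and 1.824 servings → $5.10.
The minimum over all feasible corners is $5.10.

$5.10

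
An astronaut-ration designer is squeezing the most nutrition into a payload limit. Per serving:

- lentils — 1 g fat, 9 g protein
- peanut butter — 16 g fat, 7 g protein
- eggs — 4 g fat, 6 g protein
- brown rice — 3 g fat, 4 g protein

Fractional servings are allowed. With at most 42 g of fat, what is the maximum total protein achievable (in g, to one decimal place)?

Protein per g fat: lentils 9, eggs 1.5, brown rice 1.333, peanut butter 0.4375.
With no serving limits, spend the whole fat allowance on lentils: 42 g / 1 g × 9 g = 378.0 g.

378.0 g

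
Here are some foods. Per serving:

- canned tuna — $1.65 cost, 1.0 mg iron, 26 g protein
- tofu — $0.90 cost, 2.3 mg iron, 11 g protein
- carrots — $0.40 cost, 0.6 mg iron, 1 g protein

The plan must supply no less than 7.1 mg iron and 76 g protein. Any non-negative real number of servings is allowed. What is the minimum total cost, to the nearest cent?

Two binding constraints pin down two serving amounts, so the optimal mix uses at most two foods. The candidates are each food alone (scaled to the tighter of iron/protein) and each pair with both constraints tight.
canned tuna only: max(7.1/1.0, 76/26) = 7.1 servings → $11.71.
tofu only: max(7.1/2.3, 76/11) = 6.909 servings → $6.22.
carrots only: max(7.1/0.6, 76/1) = 76 servings → $30.40.
canned tuna + tofu with both tight: 1.982 servings and 2.225 servings → $5.27.
canned tuna + carrots with both tight: 2.637 servings and 7.438 servings → $7.33.
tofu + carrots: intersection lies outside the first quadrant.
Cheapest feasible corner: $5.27.

$5.27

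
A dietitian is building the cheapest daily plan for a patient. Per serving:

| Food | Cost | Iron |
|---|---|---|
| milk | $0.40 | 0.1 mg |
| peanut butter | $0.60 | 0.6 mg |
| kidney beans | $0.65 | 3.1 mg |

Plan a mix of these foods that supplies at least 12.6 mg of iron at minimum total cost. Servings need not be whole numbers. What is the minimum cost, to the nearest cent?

Cost per mg of iron: kidney beans $0.2097, peanut butter $1.0000, milk $4.0000.
With no serving limits, use only kidney beans: 12.6 mg / 3.1 mg = 4.065 servings × $0.65 = $2.64.

$2.64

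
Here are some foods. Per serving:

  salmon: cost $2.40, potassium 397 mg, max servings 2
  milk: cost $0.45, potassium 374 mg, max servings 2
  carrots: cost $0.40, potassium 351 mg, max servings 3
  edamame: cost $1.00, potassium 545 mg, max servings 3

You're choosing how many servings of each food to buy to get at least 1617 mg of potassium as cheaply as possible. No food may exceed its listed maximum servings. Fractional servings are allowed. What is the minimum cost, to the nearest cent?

$1.88

Cost per mg of potassium: carrots $0.0011, milk $0.0012, edamame $0.0018, salmon $0.0060.
Take 3 servings of carrots: +1053.0 mg potassium for $1.20 (total $1.20, still need 564.0 mg).
Take 1.508 servings of milk: +564.0 mg potassium for $0.68 (total $1.88, still need 0.0 mg).
Greedy by cheapest-per-mg is optimal for a single linear constraint, so the minimum cost is $1.88.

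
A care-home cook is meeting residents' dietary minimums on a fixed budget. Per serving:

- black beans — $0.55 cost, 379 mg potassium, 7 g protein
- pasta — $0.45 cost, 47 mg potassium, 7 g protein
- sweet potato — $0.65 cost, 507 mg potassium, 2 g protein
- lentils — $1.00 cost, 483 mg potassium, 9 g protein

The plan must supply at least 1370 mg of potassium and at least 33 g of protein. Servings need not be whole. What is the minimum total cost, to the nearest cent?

$2.47

Minimising a linear cost over {potassium ≥ 1370, protein ≥ 33, servings ≥ 0} — the optimum is at a vertex, using one or two foods.
black beans only: max(1370/379, 33/7) = 4.714 servings → $2.59.
pasta only: max(1370/47, 33/7) = 29.15 servings → $13.12.
sweet potato only: max(1370/507, 33/2) = 16.5 servings → $10.72.
lentils only: max(1370/483, 33/9) = 3.667 servings → $3.67.
black beans + pasta with both tight: 3.459 servings and 1.255 servings → $2.47.
black beans + sweet potato: intersection lies outside the first quadrant.
black beans + lentils: intersection lies outside the first quadrant.
pasta + sweet potato with both tight: 4.049 servings and 2.327 servings → $3.33.
pasta + lentils with both tight: 1.22 servings and 2.718 servings → $3.27.
sweet potato + lentils: intersection lies outside the first quadrant.
So the least-cost plan costs $2.47.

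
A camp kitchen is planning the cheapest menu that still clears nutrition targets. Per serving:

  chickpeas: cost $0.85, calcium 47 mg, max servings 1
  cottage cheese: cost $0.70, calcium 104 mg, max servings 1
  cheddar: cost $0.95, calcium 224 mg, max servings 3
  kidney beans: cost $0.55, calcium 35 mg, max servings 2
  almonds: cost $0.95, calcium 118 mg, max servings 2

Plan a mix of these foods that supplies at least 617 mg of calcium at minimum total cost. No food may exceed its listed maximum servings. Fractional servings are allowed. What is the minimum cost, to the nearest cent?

$2.62

Cost per mg of calcium: cheddar $0.0042, cottage cheese $0.0067, almonds $0.0081, kidney beans $0.0157, chickpeas $0.0181.
Take 2.754 servings of cheddar: +617.0 mg calcium for $2.62 (total $2.62, still need 0.0 mg).
Greedy by cheapest-per-mg is optimal for a single linear constraint, so the minimum cost is $2.62.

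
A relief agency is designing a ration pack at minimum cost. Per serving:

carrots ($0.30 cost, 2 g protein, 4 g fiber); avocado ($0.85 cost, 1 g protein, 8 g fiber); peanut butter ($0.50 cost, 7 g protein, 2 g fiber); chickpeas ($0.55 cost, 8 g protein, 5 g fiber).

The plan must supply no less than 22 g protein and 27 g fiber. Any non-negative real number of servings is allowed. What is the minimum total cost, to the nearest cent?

$2.30

carrots only: max(22/2, 27/4) = 11 servings → $3.30.
avocado only: max(22/1, 27/8) = 22 servings → $18.70.
peanut butter only: max(22/7, 27/2) = 13.5 servings → $6.75.
chickpeas only: max(22/8, 27/5) = 5.4 servings → $2.97.
carrots + avocado: intersection lies outside the first quadrant.
carrots + peanut butter with both tight: 6.042 servings and 1.417 servings → $2.52.
carrots + chickpeas with both tight: 4.818 servings and 1.545 servings → $2.30.
avocado + peanut butter with both tight: 2.685 servings and 2.759 servings → $3.66.
avocado + chickpeas with both tight: 1.797 servings and 2.525 servings → $2.92.
peanut butter + chickpeas: intersection lies outside the first quadrant.
The minimum over all feasible corners is $2.30.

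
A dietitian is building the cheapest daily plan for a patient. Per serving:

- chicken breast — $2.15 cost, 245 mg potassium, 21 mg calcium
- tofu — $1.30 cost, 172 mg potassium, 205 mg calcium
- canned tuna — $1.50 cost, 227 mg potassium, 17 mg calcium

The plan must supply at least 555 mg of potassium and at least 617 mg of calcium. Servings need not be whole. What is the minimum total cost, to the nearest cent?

chicken breast only: max(555/245, 617/21) = 29.38 servings → $63.17.
tofu only: max(555/172, 617/205) = 3.227 servings → $4.19.
canned tuna only: max(555/227, 617/17) = 36.29 servings → $54.44.
chicken breast + tofu with both tight: 0.1641 servings and 2.993 servings → $4.24.
chicken breast + canned tuna: the both-tight solution has a negative serving — not a feasible corner.
tofu + canned tuna with both tight: 2.995 servings and 0.1754 servings → $4.16.
The minimum over all feasible corners is $4.16.

$4.16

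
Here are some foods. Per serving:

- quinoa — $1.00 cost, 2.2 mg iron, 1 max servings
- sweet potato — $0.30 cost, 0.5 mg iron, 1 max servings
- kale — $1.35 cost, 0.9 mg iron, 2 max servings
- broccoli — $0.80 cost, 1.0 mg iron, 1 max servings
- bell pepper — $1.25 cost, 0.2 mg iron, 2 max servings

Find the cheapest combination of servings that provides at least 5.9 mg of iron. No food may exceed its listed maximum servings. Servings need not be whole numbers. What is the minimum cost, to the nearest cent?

Cost per mg of iron: quinoa $0.4545, sweet potato $0.6000, broccoli $0.8000, kale $1.5000, bell pepper $6.2500.
Take 1 serving of quinoa: +2.2 mg iron for $1.00 (total $1.00, still need 3.7 mg).
Take 1 serving of sweet potato: +0.5 mg iron for $0.30 (total $1.30, still need 3.2 mg).
Take 1 serving of broccoli: +1.0 mg iron for $0.80 (total $2.10, still need 2.2 mg).
Take 2 servings of kale: +1.8 mg iron for $2.70 (total $4.80, still need 0.4 mg).
Take 2 servings of bell pepper: +0.4 mg iron for $2.50 (total $7.30, still need 0.0 mg).
Filling from the cheapest source first is optimal under one linear minimum: $7.30.

$7.30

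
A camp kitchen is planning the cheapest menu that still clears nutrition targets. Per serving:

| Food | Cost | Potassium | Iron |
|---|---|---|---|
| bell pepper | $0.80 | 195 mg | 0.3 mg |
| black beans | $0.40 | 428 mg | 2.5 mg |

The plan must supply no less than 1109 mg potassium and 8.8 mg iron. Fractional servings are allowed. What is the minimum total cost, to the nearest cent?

An LP optimum is at a vertex; with two nutrient constraints at most two foods are used. Check each candidate.
bell pepper only: max(1109/195, 8.8/0.3) = 29.33 servings → $23.47.
black beans only: max(1109/428, 8.8/2.5) = 3.52 servings → $1.41.
bell pepper + black beans with both targets exact would need a negative amount; discard.
So the least-cost plan costs $1.41.

$1.41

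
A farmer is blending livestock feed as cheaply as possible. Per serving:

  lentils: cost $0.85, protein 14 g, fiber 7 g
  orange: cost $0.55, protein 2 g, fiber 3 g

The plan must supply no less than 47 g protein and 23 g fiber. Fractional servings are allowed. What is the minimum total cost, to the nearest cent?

At the optimum either one food covers both requirements or two foods hit both targets exactly; no other combination can be cheaper.
lentils only: max(47/14, 23/7) = 3.357 servings → $2.85.
orange only: max(47/2, 23/3) = 23.5 servings → $12.93.
lentils + orange: the both-tight solution has a negative serving — not a feasible corner.
So the least-cost plan costs $2.85.

$2.85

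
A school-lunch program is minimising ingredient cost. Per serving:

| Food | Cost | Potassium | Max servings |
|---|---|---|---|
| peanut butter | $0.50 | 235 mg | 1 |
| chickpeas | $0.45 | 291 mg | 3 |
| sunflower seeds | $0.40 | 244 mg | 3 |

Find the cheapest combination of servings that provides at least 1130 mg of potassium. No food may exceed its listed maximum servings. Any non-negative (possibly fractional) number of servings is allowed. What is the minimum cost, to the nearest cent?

$1.77

Cost per mg of potassium: chickpeas $0.0015, sunflower seeds $0.0016, peanut butter $0.0021.
Take 3 servings of chickpeas: +873.0 mg potassium for $1.35 (total $1.35, still need 257.0 mg).
Take 1.053 servings of sunflower seeds: +257.0 mg potassium for $0.42 (total $1.77, still need 0.0 mg).
Filling from the cheapest source first is optimal under one linear minimum: $1.77.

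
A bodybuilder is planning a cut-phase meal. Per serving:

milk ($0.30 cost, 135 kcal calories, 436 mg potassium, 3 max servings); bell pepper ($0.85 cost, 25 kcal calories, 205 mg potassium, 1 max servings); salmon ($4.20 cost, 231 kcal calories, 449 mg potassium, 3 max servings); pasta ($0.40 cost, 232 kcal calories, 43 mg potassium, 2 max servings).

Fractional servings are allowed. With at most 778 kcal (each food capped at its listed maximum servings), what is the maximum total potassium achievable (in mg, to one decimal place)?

Potassium per kcal: bell pepper 8.2, milk 3.23, salmon 1.944, pasta 0.1853.
Take 1 serving of bell pepper: uses 25 kcal, +205.0 mg potassium (running total 205.0 mg).
Take 3 servings of milk: uses 405 kcal, +1308.0 mg potassium (running total 1513.0 mg).
Take 1.506 servings of salmon: uses 348 kcal, +676.4 mg potassium (running total 2189.4 mg).
Greedy by best ratio exhausts the calories allowance optimally: 2189.4 mg.

2189.4 mg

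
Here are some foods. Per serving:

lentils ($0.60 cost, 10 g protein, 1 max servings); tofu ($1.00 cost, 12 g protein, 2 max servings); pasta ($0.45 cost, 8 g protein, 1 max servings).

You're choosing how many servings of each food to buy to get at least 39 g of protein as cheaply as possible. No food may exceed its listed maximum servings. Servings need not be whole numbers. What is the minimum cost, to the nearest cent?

Cost per g of protein: pasta $0.0563, lentils $0.0600, tofu $0.0833.
Take 1 serving of pasta: +8.0 g protein for $0.45 (total $0.45, still need 31.0 g).
Take 1 serving of lentils: +10.0 g protein for $0.60 (total $1.05, still need 21.0 g).
Take 1.75 servings of tofu: +21.0 g protein for $1.75 (total $2.80, still need 0.0 g).
Greedy by cheapest-per-g is optimal for a single linear constraint, so the minimum cost is $2.80.

$2.80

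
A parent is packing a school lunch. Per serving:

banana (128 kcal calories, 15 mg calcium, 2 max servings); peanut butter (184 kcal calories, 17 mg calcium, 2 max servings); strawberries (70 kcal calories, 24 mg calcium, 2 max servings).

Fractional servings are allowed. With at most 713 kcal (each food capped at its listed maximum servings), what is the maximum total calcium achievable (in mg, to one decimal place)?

107.3 mg

Calcium per kcal: strawberries 0.3429, banana 0.1172, peanut butter 0.09239.
Take 2 servings of strawberries: uses 140 kcal, +48.0 mg calcium (running total 48.0 mg).
Take 2 servings of banana: uses 256 kcal, +30.0 mg calcium (running total 78.0 mg).
Take 1.723 servings of peanut butter: uses 317 kcal, +29.3 mg calcium (running total 107.3 mg).
Greedy by best ratio exhausts the calories allowance optimally: 107.3 mg.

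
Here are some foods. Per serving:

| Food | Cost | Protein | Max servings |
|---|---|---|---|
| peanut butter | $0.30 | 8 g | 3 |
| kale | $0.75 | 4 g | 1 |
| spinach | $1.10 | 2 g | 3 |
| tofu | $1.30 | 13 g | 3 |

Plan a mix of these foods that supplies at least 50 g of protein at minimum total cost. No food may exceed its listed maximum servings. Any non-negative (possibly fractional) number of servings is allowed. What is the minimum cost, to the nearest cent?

Cost per g of protein: peanut butter $0.0375, tofu $0.1000, kale $0.1875, spinach $0.5500.
Take 3 servings of peanut butter: +24.0 g protein for $0.90 (total $0.90, still need 26.0 g).
Take 2 servings of tofu: +26.0 g protein for $2.60 (total $3.50, still need 0.0 g).
Filling from the cheapest source first is optimal under one linear minimum: $3.50.

$3.50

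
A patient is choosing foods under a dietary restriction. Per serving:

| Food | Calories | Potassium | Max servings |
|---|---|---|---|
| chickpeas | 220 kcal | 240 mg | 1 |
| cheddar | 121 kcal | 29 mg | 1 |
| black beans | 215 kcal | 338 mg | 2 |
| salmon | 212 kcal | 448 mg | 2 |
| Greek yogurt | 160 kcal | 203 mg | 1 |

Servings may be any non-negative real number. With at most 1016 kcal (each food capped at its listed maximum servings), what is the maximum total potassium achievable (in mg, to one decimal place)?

1777.2 mg

Potassium per kcal: salmon 2.113, black beans 1.572, Greek yogurt 1.269, chickpeas 1.091, cheddar 0.2397.
Take 2 servings of salmon: uses 424 kcal, +896.0 mg potassium (running total 896.0 mg).
Take 2 servings of black beans: uses 430 kcal, +676.0 mg potassium (running total 1572.0 mg).
Take 1 serving of Greek yogurt: uses 160 kcal, +203.0 mg potassium (running total 1775.0 mg).
Take 0.009091 servings of chickpeas: uses 2 kcal, +2.2 mg potassium (running total 1777.2 mg).
Greedy by best ratio exhausts the calories allowance optimally: 1777.2 mg.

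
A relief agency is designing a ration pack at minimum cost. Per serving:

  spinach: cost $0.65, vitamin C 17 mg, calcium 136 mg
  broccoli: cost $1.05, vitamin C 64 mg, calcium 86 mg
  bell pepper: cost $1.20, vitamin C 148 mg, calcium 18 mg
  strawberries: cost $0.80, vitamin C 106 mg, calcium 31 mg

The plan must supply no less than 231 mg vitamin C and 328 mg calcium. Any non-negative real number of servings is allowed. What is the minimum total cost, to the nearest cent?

$2.78

spinach only: max(231/17, 328/136) = 13.59 servings → $8.83.
broccoli only: max(231/64, 328/86) = 3.814 servings → $4.00.
bell pepper only: max(231/148, 328/18) = 18.22 servings → $21.87.
strawberries only: max(231/106, 328/31) = 10.58 servings → $8.46.
spinach + broccoli with both tight: 0.1555 servings and 3.568 servings → $3.85.
spinach + bell pepper with both tight: 2.239 servings and 1.304 servings → $3.02.
spinach + strawberries with both tight: 1.988 servings and 1.86 servings → $2.78.
broccoli + bell pepper: intersection lies outside the first quadrant.
broccoli + strawberries: the both-tight solution has a negative serving — not a feasible corner.
bell pepper + strawberries with both targets exact would need a negative amount; discard.
The minimum over all feasible corners is $2.78.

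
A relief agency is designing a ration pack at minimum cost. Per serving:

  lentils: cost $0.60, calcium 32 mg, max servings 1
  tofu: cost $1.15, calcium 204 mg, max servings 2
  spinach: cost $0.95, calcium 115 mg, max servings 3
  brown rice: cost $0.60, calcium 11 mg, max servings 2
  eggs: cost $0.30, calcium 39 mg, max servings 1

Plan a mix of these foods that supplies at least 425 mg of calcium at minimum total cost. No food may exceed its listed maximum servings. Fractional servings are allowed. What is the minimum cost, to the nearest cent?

$2.43

Cost per mg of calcium: tofu $0.0056, eggs $0.0077, spinach $0.0083, lentils $0.0187, brown rice $0.0545.
Take 2 servings of tofu: +408.0 mg calcium for $2.30 (total $2.30, still need 17.0 mg).
Take 0.4359 servings of eggs: +17.0 mg calcium for $0.13 (total $2.43, still need 0.0 mg).
Filling from the cheapest source first is optimal under one linear minimum: $2.43.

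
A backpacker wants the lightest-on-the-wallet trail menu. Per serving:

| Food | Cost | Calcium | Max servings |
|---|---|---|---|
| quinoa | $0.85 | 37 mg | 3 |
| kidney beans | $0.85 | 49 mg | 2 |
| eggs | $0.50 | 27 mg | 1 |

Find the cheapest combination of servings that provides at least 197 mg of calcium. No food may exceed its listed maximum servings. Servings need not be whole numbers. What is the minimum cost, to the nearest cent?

Cost per mg of calcium: kidney beans $0.0173, eggs $0.0185, quinoa $0.0230.
Take 2 servings of kidney beans: +98.0 mg calcium for $1.70 (total $1.70, still need 99.0 mg).
Take 1 serving of eggs: +27.0 mg calcium for $0.50 (total $2.20, still need 72.0 mg).
Take 1.946 servings of quinoa: +72.0 mg calcium for $1.65 (total $3.85, still need 0.0 mg).
Greedy by cheapest-per-mg is optimal for a single linear constraint, so the minimum cost is $3.85.

$3.85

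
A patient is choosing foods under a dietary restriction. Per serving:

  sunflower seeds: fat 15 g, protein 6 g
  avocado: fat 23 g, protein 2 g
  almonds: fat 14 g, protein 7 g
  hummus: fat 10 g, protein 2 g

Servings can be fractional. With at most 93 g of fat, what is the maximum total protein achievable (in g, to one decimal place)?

Protein per g fat: almonds 0.5, sunflower seeds 0.4, hummus 0.2, avocado 0.08696.
With no serving limits, spend the whole fat allowance on almonds: 93 g / 14 g × 7 g = 46.5 g.

46.5 g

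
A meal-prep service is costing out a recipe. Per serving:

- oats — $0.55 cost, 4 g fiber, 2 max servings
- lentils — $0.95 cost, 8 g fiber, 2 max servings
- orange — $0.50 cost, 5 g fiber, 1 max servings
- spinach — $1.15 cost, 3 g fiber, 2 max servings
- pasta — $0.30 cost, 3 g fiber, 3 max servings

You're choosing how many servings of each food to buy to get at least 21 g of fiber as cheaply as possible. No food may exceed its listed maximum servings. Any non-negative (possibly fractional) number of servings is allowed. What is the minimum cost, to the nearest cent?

$2.23

Cost per g of fiber: orange $0.1000, pasta $0.1000, lentils $0.1187, oats $0.1375, spinach $0.3833.
Take 1 serving of orange: +5.0 g fiber for $0.50 (total $0.50, still need 16.0 g).
Take 3 servings of pasta: +9.0 g fiber for $0.90 (total $1.40, still need 7.0 g).
Take 0.875 servings of lentils: +7.0 g fiber for $0.83 (total $2.23, still need 0.0 g).
Greedy by cheapest-per-g is optimal for a single linear constraint, so the minimum cost is $2.23.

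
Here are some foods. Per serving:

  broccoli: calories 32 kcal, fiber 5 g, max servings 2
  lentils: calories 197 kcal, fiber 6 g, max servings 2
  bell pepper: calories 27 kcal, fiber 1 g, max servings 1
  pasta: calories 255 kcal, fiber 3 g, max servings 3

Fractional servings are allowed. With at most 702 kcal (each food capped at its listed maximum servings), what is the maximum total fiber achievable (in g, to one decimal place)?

Fiber per kcal: broccoli 0.1562, bell pepper 0.03704, lentils 0.03046, pasta 0.01176.
Take 2 servings of broccoli: uses 64 kcal, +10.0 g fiber (running total 10.0 g).
Take 1 serving of bell pepper: uses 27 kcal, +1.0 g fiber (running total 11.0 g).
Take 2 servings of lentils: uses 394 kcal, +12.0 g fiber (running total 23.0 g).
Take 0.851 servings of pasta: uses 217 kcal, +2.6 g fiber (running total 25.6 g).
Greedy by best ratio exhausts the calories allowance optimally: 25.6 g.

25.6 g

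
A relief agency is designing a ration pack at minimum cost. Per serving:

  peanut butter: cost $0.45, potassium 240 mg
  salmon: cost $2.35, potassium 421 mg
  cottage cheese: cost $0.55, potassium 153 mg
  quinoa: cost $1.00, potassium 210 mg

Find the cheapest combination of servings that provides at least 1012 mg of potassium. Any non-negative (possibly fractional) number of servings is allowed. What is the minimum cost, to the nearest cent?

Cost per mg of potassium: peanut butter $0.0019, cottage cheese $0.0036, quinoa $0.0048, salmon $0.0056.
With no serving limits, use only peanut butter: 1012 mg / 240 mg = 4.217 servings × $0.45 = $1.90.

$1.90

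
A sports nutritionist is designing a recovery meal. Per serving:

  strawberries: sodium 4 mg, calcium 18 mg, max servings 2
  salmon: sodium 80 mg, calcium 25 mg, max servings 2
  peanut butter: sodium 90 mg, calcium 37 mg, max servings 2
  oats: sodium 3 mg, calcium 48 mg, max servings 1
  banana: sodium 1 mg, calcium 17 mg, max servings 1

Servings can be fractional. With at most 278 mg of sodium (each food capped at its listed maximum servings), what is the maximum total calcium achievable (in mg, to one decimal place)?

201.9 mg

Calcium per mg sodium: banana 17, oats 16, strawberries 4.5, peanut butter 0.4111, salmon 0.3125.
Take 1 serving of banana: uses 1 mg sodium, +17.0 mg calcium (running total 17.0 mg).
Take 1 serving of oats: uses 3 mg sodium, +48.0 mg calcium (running total 65.0 mg).
Take 2 servings of strawberries: uses 8 mg sodium, +36.0 mg calcium (running total 101.0 mg).
Take 2 servings of peanut butter: uses 180 mg sodium, +74.0 mg calcium (running total 175.0 mg).
Take 1.075 servings of salmon: uses 86 mg sodium, +26.9 mg calcium (running total 201.9 mg).
Greedy by best ratio exhausts the sodium allowance optimally: 201.9 mg.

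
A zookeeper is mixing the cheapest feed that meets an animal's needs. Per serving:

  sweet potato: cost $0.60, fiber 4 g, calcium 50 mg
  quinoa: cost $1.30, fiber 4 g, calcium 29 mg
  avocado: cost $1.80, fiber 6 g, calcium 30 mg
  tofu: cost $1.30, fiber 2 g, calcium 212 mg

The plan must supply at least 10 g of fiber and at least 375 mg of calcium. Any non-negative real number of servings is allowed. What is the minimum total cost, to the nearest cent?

The cheapest plan sits at a corner of the feasible region — with two constraints it uses at most two foods.
sweet potato only: max(10/4, 375/50) = 7.5 servings → $4.50.
quinoa only: max(10/4, 375/29) = 12.93 servings → $16.81.
avocado only: max(10/6, 375/30) = 12.5 servings → $22.50.
tofu only: max(10/2, 375/212) = 5 servings → $6.50.
sweet potato + quinoa: intersection lies outside the first quadrant.
sweet potato + avocado: intersection lies outside the first quadrant.
sweet potato + tofu with both tight: 1.832 servings and 1.337 servings → $2.84.
quinoa + avocado: intersection lies outside the first quadrant.
quinoa + tofu with both tight: 1.734 servings and 1.532 servings → $4.25.
avocado + tofu with both tight: 1.13 servings and 1.609 servings → $4.13.
So the least-cost plan costs $2.84.

$2.84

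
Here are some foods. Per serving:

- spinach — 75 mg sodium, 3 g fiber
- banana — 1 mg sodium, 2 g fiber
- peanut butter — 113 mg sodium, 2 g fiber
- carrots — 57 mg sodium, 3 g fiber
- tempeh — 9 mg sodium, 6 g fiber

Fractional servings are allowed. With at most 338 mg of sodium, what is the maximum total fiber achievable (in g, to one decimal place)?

Fiber per mg sodium: banana 2, tempeh 0.6667, carrots 0.05263, spinach 0.04, peanut butter 0.0177.
With no serving limits, spend the whole sodium allowance on banana: 338 mg / 1 mg × 2 g = 676.0 g.

676.0 g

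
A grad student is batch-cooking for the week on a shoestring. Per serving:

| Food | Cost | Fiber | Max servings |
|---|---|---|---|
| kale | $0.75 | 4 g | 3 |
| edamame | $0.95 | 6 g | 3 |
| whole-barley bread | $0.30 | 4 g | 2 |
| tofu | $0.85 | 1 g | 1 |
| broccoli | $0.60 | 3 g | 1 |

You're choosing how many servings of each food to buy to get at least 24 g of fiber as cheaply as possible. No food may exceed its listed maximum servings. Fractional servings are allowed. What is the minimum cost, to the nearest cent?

Cost per g of fiber: whole-barley bread $0.0750, edamame $0.1583, kale $0.1875, broccoli $0.2000, tofu $0.8500.
Take 2 servings of whole-barley bread: +8.0 g fiber for $0.60 (total $0.60, still need 16.0 g).
Take 2.667 servings of edamame: +16.0 g fiber for $2.53 (total $3.13, still need 0.0 g).
Greedy by cheapest-per-g is optimal for a single linear constraint, so the minimum cost is $3.13.

$3.13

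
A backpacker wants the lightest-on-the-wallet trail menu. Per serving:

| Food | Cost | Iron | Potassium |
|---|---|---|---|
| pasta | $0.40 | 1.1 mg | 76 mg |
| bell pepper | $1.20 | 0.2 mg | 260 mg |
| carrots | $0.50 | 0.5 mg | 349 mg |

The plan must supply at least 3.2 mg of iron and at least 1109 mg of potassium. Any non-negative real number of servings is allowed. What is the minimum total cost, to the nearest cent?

The cheapest plan sits at a corner of the feasible region — with two constraints it uses at most two foods.
pasta only: max(3.2/1.1, 1109/76) = 14.59 servings → $5.84.
bell pepper only: max(3.2/0.2, 1109/260) = 16 servings → $19.20.
carrots only: max(3.2/0.5, 1109/349) = 6.4 servings → $3.20.
pasta + bell pepper with both tight: 2.253 servings and 3.607 servings → $5.23.
pasta + carrots with both tight: 1.626 servings and 2.824 servings → $2.06.
bell pepper + carrots with both targets exact would need a negative amount; discard.
So the least-cost plan costs $2.06.

$2.06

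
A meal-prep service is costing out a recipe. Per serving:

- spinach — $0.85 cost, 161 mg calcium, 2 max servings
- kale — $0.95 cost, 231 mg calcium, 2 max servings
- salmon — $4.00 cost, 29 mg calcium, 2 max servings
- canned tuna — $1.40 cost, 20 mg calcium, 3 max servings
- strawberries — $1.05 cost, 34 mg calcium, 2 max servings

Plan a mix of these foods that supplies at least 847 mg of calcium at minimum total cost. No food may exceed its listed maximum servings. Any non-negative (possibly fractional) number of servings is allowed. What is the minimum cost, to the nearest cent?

Cost per mg of calcium: kale $0.0041, spinach $0.0053, strawberries $0.0309, canned tuna $0.0700, salmon $0.1379.
Take 2 servings of kale: +462.0 mg calcium for $1.90 (total $1.90, still need 385.0 mg).
Take 2 servings of spinach: +322.0 mg calcium for $1.70 (total $3.60, still need 63.0 mg).
Take 1.853 servings of strawberries: +63.0 mg calcium for $1.95 (total $5.55, still need 0.0 mg).
Filling from the cheapest source first is optimal under one linear minimum: $5.55.

$5.55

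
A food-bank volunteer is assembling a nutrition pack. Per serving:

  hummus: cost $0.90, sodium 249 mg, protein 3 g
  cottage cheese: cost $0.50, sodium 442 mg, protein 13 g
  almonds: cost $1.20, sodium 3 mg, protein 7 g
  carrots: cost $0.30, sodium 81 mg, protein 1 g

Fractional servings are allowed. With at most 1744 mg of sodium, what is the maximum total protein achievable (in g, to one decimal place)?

4069.3 g

Protein per mg sodium: almonds 2.333, cottage cheese 0.02941, carrots 0.01235, hummus 0.01205.
With no serving limits, spend the whole sodium allowance on almonds: 1744 mg / 3 mg × 7 g = 4069.3 g.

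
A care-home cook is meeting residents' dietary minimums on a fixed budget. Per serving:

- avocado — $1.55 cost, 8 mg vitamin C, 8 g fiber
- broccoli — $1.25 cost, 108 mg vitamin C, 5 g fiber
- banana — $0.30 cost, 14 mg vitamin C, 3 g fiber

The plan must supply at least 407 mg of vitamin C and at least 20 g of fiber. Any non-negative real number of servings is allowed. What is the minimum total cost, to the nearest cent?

$4.78

Two binding constraints pin down two serving amounts, so the optimal mix uses at most two foods. The candidates are each food alone (scaled to the tighter of vitamin C/fiber) and each pair with both constraints tight.
avocado only: max(407/8, 20/8) = 50.88 servings → $78.86.
broccoli only: max(407/108, 20/5) = 4 servings → $5.00.
banana only: max(407/14, 20/3) = 29.07 servings → $8.72.
avocado + broccoli with both tight: 0.1517 servings and 3.757 servings → $4.93.
avocado + banana: the both-tight solution has a negative serving — not a feasible corner.
broccoli + banana with both tight: 3.705 servings and 0.4921 servings → $4.78.
Cheapest feasible corner: $4.78.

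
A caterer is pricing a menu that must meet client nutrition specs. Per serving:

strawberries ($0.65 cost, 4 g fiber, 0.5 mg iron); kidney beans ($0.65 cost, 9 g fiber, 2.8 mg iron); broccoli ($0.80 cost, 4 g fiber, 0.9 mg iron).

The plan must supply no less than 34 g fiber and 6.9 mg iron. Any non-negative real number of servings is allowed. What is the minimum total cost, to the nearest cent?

$2.46

This is a tiny linear program; its minimum lies at a vertex of the feasible set. List the vertices and price them.
strawberries only: max(34/4, 6.9/0.5) = 13.8 servings → $8.97.
kidney beans only: max(34/9, 6.9/2.8) = 3.778 servings → $2.46.
broccoli only: max(34/4, 6.9/0.9) = 8.5 servings → $6.80.
strawberries + kidney beans with both tight: 4.94 servings and 1.582 servings → $4.24.
strawberries + broccoli with both tight: 1.875 servings and 6.625 servings → $6.52.
kidney beans + broccoli with both targets exact would need a negative amount; discard.
So the least-cost plan costs $2.46.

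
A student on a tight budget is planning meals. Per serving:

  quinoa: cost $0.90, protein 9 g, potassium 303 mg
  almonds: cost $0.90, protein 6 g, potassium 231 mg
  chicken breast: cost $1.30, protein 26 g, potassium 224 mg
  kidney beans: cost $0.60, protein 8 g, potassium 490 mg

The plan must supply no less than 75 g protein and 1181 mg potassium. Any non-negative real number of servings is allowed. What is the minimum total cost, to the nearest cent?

$4.00

This is a tiny linear program; its minimum lies at a vertex of the feasible set. List the vertices and price them.
quinoa only: max(75/9, 1181/303) = 8.333 servings → $7.50.
almonds only: max(75/6, 1181/231) = 12.5 servings → $11.25.
chicken breast only: max(75/26, 1181/224) = 5.272 servings → $6.85.
kidney beans only: max(75/8, 1181/490) = 9.375 servings → $5.62.
quinoa + almonds: the both-tight solution has a negative serving — not a feasible corner.
quinoa + chicken breast with both tight: 2.372 servings and 2.063 servings → $4.82.
quinoa + kidney beans with both targets exact would need a negative amount; discard.
almonds + chicken breast with both tight: 2.983 servings and 2.196 servings → $5.54.
almonds + kidney beans: intersection lies outside the first quadrant.
chicken breast + kidney beans with both tight: 2.494 servings and 1.27 servings → $4.00.
So the least-cost plan costs $4.00.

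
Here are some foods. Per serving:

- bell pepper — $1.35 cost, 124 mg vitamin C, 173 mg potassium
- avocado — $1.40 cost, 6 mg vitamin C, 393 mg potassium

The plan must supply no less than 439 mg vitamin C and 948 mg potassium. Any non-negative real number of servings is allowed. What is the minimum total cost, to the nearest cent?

$5.94

Compare the cost at each extreme point of the feasible region.
bell pepper only: max(439/124, 948/173) = 5.48 servings → $7.40.
avocado only: max(439/6, 948/393) = 73.17 servings → $102.43.
bell pepper + avocado with both tight: 3.498 servings and 0.8723 servings → $5.94.
Cheapest feasible corner: $5.94.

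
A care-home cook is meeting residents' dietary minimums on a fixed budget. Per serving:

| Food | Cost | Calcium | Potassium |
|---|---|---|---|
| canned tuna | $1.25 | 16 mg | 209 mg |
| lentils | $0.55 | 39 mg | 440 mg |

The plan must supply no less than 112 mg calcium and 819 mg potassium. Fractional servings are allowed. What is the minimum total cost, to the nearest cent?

$1.58

With two linear requirements the optimum uses one or two foods; enumerate the corners.
canned tuna only: max(112/16, 819/209) = 7 servings → $8.75.
lentils only: max(112/39, 819/440) = 2.872 servings → $1.58.
canned tuna + lentils: intersection lies outside the first quadrant.
The minimum over all feasible corners is $1.58.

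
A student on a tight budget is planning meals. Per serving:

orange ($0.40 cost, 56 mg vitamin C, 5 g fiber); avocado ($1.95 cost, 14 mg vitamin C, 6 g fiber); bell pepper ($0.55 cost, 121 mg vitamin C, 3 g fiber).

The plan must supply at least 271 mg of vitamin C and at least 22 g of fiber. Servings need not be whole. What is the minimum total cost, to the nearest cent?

This is a tiny linear program; its minimum lies at a vertex of the feasible set. List the vertices and price them.
orange only: max(271/56, 22/5) = 4.839 servings → $1.94.
avocado only: max(271/14, 22/6) = 19.36 servings → $37.75.
bell pepper only: max(271/121, 22/3) = 7.333 servings → $4.03.
orange + avocado with both targets exact would need a negative amount; discard.
orange + bell pepper with both tight: 4.231 servings and 0.2815 servings → $1.85.
avocado + bell pepper with both tight: 2.703 servings and 1.927 servings → $6.33.
So the least-cost plan costs $1.85.

$1.85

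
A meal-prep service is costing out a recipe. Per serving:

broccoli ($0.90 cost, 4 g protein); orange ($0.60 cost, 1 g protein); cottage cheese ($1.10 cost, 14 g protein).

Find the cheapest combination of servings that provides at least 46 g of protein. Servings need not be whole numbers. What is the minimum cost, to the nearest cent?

$3.61

Cost per g of protein: cottage cheese $0.0786, broccoli $0.2250, orange $0.6000.
With no serving limits, use only cottage cheese: 46 g / 14 g = 3.286 servings × $1.10 = $3.61.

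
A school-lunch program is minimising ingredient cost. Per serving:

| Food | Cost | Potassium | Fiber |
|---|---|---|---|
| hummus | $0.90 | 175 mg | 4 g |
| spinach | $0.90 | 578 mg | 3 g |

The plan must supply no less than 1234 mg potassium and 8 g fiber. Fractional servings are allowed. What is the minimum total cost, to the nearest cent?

Two binding constraints pin down two serving amounts, so the optimal mix uses at most two foods. The candidates are each food alone (scaled to the tighter of potassium/fiber) and each pair with both constraints tight.
hummus only: max(1234/175, 8/4) = 7.051 servings → $6.35.
spinach only: max(1234/578, 8/3) = 2.667 servings → $2.40.
hummus + spinach with both tight: 0.5159 servings and 1.979 servings → $2.25.
So the least-cost plan costs $2.25.

$2.25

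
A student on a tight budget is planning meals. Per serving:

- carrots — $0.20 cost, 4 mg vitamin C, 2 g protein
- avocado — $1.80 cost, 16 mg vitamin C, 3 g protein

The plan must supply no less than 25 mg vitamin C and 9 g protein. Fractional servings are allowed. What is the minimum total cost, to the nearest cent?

$1.25

A basic optimal solution has at most two foods positive. Try each food alone and each pair with both targets met exactly.
carrots only: max(25/4, 9/2) = 6.25 servings → $1.25.
avocado only: max(25/16, 9/3) = 3 servings → $5.40.
carrots + avocado with both tight: 3.45 servings and 0.7 servings → $1.95.
The minimum over all feasible corners is $1.25.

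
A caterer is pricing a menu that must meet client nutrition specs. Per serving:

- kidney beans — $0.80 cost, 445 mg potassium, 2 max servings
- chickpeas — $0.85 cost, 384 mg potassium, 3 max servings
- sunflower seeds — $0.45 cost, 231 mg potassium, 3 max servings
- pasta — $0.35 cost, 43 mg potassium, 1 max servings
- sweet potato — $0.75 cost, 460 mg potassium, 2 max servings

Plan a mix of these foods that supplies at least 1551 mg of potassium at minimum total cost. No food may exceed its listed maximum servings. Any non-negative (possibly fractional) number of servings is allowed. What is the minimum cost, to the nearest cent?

Cost per mg of potassium: sweet potato $0.0016, kidney beans $0.0018, sunflower seeds $0.0019, chickpeas $0.0022, pasta $0.0081.
Take 2 servings of sweet potato: +920.0 mg potassium for $1.50 (total $1.50, still need 631.0 mg).
Take 1.418 servings of kidney beans: +631.0 mg potassium for $1.13 (total $2.63, still need 0.0 mg).
Greedy by cheapest-per-mg is optimal for a single linear constraint, so the minimum cost is $2.63.

$2.63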